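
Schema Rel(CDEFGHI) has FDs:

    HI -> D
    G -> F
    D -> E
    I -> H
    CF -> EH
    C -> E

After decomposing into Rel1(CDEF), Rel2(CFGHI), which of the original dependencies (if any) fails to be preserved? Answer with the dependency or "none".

Check HI → D: no single fragment contains all of {DHI}, and the restricted closure of {HI} across the fragments never reaches {D}.
G → F is preserved.
D → E is preserved.
I → H is preserved.
CF → EH is preserved.
C → E is preserved.

HI -> D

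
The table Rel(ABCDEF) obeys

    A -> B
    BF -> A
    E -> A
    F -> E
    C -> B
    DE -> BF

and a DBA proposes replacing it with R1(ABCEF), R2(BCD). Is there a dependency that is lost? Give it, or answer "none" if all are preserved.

Check DE → BF: no single fragment contains all of {BDEF}, and the restricted closure of {DE} across the fragments never reaches {BF}.
A → B is preserved.
BF → A is preserved.
E → A is preserved.
F → E is preserved.
C → B is preserved.

DE -> BF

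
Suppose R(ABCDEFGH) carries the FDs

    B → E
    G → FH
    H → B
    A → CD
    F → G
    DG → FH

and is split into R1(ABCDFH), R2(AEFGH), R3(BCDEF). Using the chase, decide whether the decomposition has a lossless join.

Chase test. Columns are ABCDEFGH; row i has aⱼ where attribute j ∈ Ri, else bᵢⱼ.
Initial tableau (one row per fragment):
  row 1: a1 a2 a3 a4 b15 a6 b17 a8
  row 2: a1 b22 b23 b24 a5 a6 a7 a8
  row 3: b31 a2 a3 a4 a5 a6 b37 b38
Rows 1 and 3 agree on B; apply B→E and equate their E entries.
Rows 1 and 2 agree on H; apply H→B and equate their B entries.
Rows 1 and 2 agree on A; apply A→CD and equate their CD entries.
Rows 1 and 2 agree on F; apply F→G and equate their G entries.
Rows 1 and 3 agree on F; apply F→G and equate their G entries.
Rows 1 and 3 agree on DG; apply DG→FH and equate their FH entries.
Row 1 is now all distinguished symbols — the join is lossless.

Yes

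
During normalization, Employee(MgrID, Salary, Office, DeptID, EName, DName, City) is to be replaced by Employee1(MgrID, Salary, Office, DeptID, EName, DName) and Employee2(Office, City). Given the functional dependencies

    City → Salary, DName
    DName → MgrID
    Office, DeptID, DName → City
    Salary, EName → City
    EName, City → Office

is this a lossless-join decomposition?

Common attributes: Employee1 ∩ Employee2 = {Office}.
No dependency enlarges {Office}, so (Office)⁺ = {Office}.
The closure contains neither all of Employee1 = {MgrID, Salary, Office, DeptID, EName, DName} nor all of Employee2 = {Office, City}, so the common attributes are not a superkey of either fragment. The join is lossy.

No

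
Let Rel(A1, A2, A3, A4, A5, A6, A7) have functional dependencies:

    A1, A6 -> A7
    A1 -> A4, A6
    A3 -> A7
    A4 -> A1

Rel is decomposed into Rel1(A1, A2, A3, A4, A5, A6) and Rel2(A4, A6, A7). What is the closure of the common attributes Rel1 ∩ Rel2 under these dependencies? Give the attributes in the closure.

Rel1 ∩ Rel2 = {A4, A6}.
A4 → A1 applies, adding A1
A1, A6 → A7 applies, adding A7
Closure: {A1, A4, A6, A7}.

A1, A4, A6, A7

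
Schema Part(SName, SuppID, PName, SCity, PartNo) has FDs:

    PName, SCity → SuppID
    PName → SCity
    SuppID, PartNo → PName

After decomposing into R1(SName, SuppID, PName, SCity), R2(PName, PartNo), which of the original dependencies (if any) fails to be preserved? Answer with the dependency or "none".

SuppID, PartNo → PName

Check SuppID, PartNo → PName: no single fragment contains all of {SuppID, PName, PartNo}, and the restricted closure of {SuppID, PartNo} across the fragments never reaches {PName}.
PName, SCity → SuppID is preserved.
PName → SCity is preserved.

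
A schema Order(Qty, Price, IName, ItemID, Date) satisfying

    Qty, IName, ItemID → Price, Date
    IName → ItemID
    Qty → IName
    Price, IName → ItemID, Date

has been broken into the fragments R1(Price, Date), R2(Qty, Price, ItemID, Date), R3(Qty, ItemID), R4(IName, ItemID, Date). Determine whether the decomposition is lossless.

Chase test. Columns are Qty, Price, IName, ItemID, Date; row i has aⱼ where attribute j ∈ Ri, else bᵢⱼ.
Initial tableau (one row per fragment):
  row 1: b11 a2 b13 b14 a5
  row 2: a1 a2 b23 a4 a5
  row 3: a1 b32 b33 a4 b35
  row 4: b41 b42 a3 a4 a5
Rows 2 and 3 agree on Qty; apply Qty→IName and equate their IName entries.
Rows 2 and 3 agree on Qty, IName, ItemID; apply Qty, IName, ItemID→Price, Date and equate their Price, Date entries.
No row becomes fully distinguished — the join is lossy.

No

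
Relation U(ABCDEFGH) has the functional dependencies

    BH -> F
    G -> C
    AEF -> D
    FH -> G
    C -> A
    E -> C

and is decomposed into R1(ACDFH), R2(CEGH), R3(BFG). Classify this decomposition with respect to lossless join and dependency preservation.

lossy and not dependency-preserving

Lossless test (chase): Rows 2 and 3 agree on G; apply G→C and equate their C entries. Rows 1 and 2 agree on C; apply C→A and equate their A entries. Rows 1 and 3 agree on C; apply C→A and equate their A entries. No row becomes fully distinguished — the join is lossy.
Dependency preservation: the restricted closure of {BH} across the fragments never reaches {F}, so BH → F cannot be enforced without a join — not preserved.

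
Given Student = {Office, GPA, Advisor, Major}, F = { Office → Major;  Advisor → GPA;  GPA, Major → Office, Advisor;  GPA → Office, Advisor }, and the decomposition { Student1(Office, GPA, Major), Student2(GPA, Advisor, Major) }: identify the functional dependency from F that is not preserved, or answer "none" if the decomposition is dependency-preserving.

none

Office → Major lies within Student1.
Advisor → GPA lies within Student2.
GPA, Major → Office, Advisor: restricted closure across fragments reaches Office, Advisor.
GPA → Office, Advisor: restricted closure across fragments reaches Office, Advisor.
Every dependency is enforceable on the fragments, so the decomposition is dependency-preserving.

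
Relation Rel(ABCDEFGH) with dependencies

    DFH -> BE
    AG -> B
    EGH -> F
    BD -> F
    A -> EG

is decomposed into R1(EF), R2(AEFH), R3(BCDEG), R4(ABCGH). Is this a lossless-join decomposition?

No

Chase test. Columns are ABCDEFGH; row i has aⱼ where attribute j ∈ Ri, else bᵢⱼ.
Initial tableau (one row per fragment):
  row 1: b11 b12 b13 b14 a5 a6 b17 b18
  row 2: a1 b22 b23 b24 a5 a6 b27 a8
  row 3: b31 a2 a3 a4 a5 b36 a7 b38
  row 4: a1 a2 a3 b44 b45 b46 a7 a8
Rows 2 and 4 agree on A; apply A→EG and equate their EG entries.
Rows 2 and 4 agree on AG; apply AG→B and equate their B entries.
Rows 2 and 4 agree on EGH; apply EGH→F and equate their F entries.
No row becomes fully distinguished — the join is lossy.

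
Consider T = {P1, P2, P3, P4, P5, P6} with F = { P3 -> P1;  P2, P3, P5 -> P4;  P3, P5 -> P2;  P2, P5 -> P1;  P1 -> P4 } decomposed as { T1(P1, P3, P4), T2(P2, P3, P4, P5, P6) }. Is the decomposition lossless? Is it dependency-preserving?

Lossless test: (P3, P4)⁺ = {P1, P3, P4}, which contains all of one fragment — lossless.
Dependency preservation: the restricted closure of {P2, P5} across the fragments never reaches {P1}, so P2, P5 → P1 cannot be enforced without a join — not preserved.

lossless but not dependency-preserving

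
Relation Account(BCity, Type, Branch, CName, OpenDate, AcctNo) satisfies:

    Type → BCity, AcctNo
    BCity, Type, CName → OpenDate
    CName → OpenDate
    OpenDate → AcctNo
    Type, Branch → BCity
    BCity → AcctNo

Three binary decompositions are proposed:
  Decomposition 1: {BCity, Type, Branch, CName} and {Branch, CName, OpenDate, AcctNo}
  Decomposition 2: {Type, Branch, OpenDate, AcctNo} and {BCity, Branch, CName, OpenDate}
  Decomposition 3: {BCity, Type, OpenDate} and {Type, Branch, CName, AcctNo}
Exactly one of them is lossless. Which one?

Decomposition 1

Decomposition 1: common = {Branch, CName}, closure = {Branch, CName, OpenDate, AcctNo} → lossless.
Decomposition 2: common = {Branch, OpenDate}, closure = {Branch, OpenDate, AcctNo} → lossy.
Decomposition 3: common = {Type}, closure = {BCity, Type, AcctNo} → lossy.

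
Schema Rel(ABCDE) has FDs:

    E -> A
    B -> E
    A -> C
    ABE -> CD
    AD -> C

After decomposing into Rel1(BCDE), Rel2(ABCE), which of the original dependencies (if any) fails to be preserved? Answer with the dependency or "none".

none

E → A lies within Rel2.
B → E lies within Rel1.
A → C lies within Rel2.
ABE → CD: restricted closure across fragments reaches CD.
AD → C: restricted closure across fragments reaches C.
Every dependency is enforceable on the fragments, so the decomposition is dependency-preserving.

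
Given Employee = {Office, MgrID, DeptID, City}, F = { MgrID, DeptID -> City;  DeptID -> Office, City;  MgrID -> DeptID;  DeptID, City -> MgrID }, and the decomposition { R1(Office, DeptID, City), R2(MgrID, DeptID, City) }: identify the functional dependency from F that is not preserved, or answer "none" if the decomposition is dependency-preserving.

MgrID, DeptID → City lies within R2.
DeptID → Office, City lies within R1.
MgrID → DeptID lies within R2.
DeptID, City → MgrID lies within R2.
Every dependency is enforceable on the fragments, so the decomposition is dependency-preserving.

none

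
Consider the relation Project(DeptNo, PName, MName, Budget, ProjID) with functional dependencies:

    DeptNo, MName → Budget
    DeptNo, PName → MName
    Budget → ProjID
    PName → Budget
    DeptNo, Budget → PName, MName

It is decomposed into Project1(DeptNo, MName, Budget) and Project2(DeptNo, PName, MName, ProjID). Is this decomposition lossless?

Common attributes: Project1 ∩ Project2 = {DeptNo, MName}.
Closure of {DeptNo, MName}: DeptNo, MName → Budget applies, adding Budget; Budget → ProjID applies, adding ProjID; DeptNo, Budget → PName, MName applies, adding PName. So (DeptNo, MName)⁺ = {DeptNo, PName, MName, Budget, ProjID}.
This closure contains every attribute of Project1, so Project1 ∩ Project2 → Project1. The join is lossless.

Yes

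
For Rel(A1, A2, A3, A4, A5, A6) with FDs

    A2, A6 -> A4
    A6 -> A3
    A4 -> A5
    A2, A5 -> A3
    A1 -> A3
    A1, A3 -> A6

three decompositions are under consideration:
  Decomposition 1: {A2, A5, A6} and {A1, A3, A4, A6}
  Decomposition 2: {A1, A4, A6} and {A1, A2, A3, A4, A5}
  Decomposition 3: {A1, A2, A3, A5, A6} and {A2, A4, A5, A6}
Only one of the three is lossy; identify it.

Decomposition 1

Decomposition 1: common = {A6}, closure = {A3, A6} → lossy.
Decomposition 2: common = {A1, A4}, closure = {A1, A3, A4, A5, A6} → lossless.
Decomposition 3: common = {A2, A5, A6}, closure = {A2, A3, A4, A5, A6} → lossless.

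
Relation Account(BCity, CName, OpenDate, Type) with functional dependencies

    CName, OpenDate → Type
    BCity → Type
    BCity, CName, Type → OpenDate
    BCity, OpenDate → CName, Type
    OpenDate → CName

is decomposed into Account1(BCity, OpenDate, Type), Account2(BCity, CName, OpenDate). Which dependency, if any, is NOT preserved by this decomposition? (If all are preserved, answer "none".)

CName, OpenDate → Type: restricted closure across fragments reaches Type.
BCity → Type lies within Account1.
BCity, CName, Type → OpenDate: restricted closure across fragments reaches OpenDate.
BCity, OpenDate → CName, Type: restricted closure across fragments reaches CName, Type.
OpenDate → CName lies within Account2.
Every dependency is enforceable on the fragments, so the decomposition is dependency-preserving.

none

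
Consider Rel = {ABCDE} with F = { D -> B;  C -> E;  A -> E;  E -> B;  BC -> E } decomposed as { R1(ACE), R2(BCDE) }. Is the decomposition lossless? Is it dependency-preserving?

Lossless test: (CE)⁺ = {BCE}, which is a superkey of neither fragment — lossy.
Dependency preservation: every FD's attributes lie within a single fragment, so each can be enforced locally — preserved.

lossy but dependency-preserving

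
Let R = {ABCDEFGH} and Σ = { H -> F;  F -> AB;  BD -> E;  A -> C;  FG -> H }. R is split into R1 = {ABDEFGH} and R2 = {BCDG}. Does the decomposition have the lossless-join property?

No

Common attributes: R1 ∩ R2 = {BDG}.
Closure of {BDG}: BD → E applies, adding E. So (BDG)⁺ = {BDEG}.
The closure contains neither all of R1 = {ABDEFGH} nor all of R2 = {BCDG}, so the common attributes are not a superkey of either fragment. The join is lossy.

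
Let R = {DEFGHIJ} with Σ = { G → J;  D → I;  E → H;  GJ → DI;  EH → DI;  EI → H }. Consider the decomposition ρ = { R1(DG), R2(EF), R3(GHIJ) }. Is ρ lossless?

No

Chase test. Columns are DEFGHIJ; row i has aⱼ where attribute j ∈ Ri, else bᵢⱼ.
Initial tableau (one row per fragment):
  row 1: a1 b12 b13 a4 b15 b16 b17
  row 2: b21 a2 a3 b24 b25 b26 b27
  row 3: b31 b32 b33 a4 a5 a6 a7
Rows 1 and 3 agree on G; apply G→J and equate their J entries.
Rows 1 and 3 agree on GJ; apply GJ→DI and equate their DI entries.
No row becomes fully distinguished — the join is lossy.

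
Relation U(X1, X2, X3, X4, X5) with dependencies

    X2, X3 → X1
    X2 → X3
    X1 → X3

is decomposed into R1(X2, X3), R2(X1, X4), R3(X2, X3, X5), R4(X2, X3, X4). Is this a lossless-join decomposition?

Chase test. Columns are X1, X2, X3, X4, X5; row i has aⱼ where attribute j ∈ Ri, else bᵢⱼ.
Initial tableau (one row per fragment):
  row 1: b11 a2 a3 b14 b15
  row 2: a1 b22 b23 a4 b25
  row 3: b31 a2 a3 b34 a5
  row 4: b41 a2 a3 a4 b45
Rows 1 and 3 agree on X2, X3; apply X2, X3→X1 and equate their X1 entries.
Rows 1 and 4 agree on X2, X3; apply X2, X3→X1 and equate their X1 entries.
No row becomes fully distinguished — the join is lossy.

No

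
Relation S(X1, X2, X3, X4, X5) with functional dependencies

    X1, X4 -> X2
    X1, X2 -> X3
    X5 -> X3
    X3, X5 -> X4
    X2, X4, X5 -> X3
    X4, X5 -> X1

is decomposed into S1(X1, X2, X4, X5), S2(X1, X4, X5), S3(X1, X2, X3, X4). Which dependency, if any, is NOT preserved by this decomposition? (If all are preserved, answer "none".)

none

X1, X4 → X2 lies within S1.
X1, X2 → X3 lies within S3.
X5 → X3: restricted closure across fragments reaches X3.
X3, X5 → X4: restricted closure across fragments reaches X4.
X2, X4, X5 → X3: restricted closure across fragments reaches X3.
X4, X5 → X1 lies within S1.
Every dependency is enforceable on the fragments, so the decomposition is dependency-preserving.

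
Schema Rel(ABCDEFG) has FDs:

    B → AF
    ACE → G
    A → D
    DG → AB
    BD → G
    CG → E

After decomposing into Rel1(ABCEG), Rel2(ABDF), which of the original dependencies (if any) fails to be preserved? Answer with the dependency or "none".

DG → AB

Check DG → AB: no single fragment contains all of {ABDG}, and the restricted closure of {DG} across the fragments never reaches {AB}.
B → AF is preserved.
ACE → G is preserved.
A → D is preserved.
BD → G is preserved.
CG → E is preserved.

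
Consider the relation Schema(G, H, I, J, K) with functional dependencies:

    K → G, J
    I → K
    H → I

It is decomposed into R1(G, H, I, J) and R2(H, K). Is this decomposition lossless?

Common attributes: R1 ∩ R2 = {H}.
Closure of {H}: H → I applies, adding I; I → K applies, adding K; K → G, J applies, adding G, J. So (H)⁺ = {G, H, I, J, K}.
This closure contains every attribute of R1, so R1 ∩ R2 → R1. The join is lossless.

Yes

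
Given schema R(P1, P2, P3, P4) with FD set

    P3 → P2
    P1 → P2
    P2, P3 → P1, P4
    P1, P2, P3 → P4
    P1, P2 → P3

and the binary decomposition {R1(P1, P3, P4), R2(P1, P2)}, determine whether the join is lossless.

Common attributes: R1 ∩ R2 = {P1}.
Closure of {P1}: P1 → P2 applies, adding P2; P1, P2 → P3 applies, adding P3; P2, P3 → P1, P4 applies, adding P4. So (P1)⁺ = {P1, P2, P3, P4}.
This closure contains every attribute of R1, so R1 ∩ R2 → R1. The join is lossless.

Yes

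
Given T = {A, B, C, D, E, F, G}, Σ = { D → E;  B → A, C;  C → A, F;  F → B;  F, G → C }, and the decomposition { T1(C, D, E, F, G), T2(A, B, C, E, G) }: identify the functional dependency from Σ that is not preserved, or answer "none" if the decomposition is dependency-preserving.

none

D → E lies within T1.
B → A, C lies within T2.
C → A, F: restricted closure across fragments reaches A, F.
F → B: restricted closure across fragments reaches B.
F, G → C lies within T1.
Every dependency is enforceable on the fragments, so the decomposition is dependency-preserving.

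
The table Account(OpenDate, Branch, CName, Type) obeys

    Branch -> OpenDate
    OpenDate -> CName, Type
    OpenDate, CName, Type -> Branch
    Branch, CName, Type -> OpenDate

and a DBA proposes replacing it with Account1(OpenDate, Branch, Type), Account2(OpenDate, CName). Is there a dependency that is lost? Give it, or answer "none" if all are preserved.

Branch → OpenDate lies within Account1.
OpenDate → CName, Type: restricted closure across fragments reaches CName, Type.
OpenDate, CName, Type → Branch: restricted closure across fragments reaches Branch.
Branch, CName, Type → OpenDate: restricted closure across fragments reaches OpenDate.
Every dependency is enforceable on the fragments, so the decomposition is dependency-preserving.

none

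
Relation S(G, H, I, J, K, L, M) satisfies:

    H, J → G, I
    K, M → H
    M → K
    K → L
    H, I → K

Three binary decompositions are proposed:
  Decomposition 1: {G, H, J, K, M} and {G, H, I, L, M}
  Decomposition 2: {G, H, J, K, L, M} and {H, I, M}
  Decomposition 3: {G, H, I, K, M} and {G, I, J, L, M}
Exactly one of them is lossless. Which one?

Decomposition 1: common = {G, H, M}, closure = {G, H, K, L, M} → lossy.
Decomposition 2: common = {H, M}, closure = {H, K, L, M} → lossy.
Decomposition 3: common = {G, I, M}, closure = {G, H, I, K, L, M} → lossless.

Decomposition 3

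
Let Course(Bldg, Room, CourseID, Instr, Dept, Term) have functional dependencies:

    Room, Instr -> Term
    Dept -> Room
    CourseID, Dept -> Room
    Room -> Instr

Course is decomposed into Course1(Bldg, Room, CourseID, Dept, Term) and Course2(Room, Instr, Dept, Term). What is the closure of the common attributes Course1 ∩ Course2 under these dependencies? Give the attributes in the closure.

Room, Instr, Dept, Term

Course1 ∩ Course2 = {Room, Dept, Term}.
Room → Instr applies, adding Instr
Closure: {Room, Instr, Dept, Term}.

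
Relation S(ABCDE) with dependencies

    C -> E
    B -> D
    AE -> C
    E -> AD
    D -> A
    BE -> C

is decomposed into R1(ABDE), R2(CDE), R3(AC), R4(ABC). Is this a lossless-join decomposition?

Chase test. Columns are ABCDE; row i has aⱼ where attribute j ∈ Ri, else bᵢⱼ.
Initial tableau (one row per fragment):
  row 1: a1 a2 b13 a4 a5
  row 2: b21 b22 a3 a4 a5
  row 3: a1 b32 a3 b34 b35
  row 4: a1 a2 a3 b44 b45
Rows 2 and 3 agree on C; apply C→E and equate their E entries.
Rows 2 and 4 agree on C; apply C→E and equate their E entries.
Rows 1 and 4 agree on B; apply B→D and equate their D entries.
Rows 1 and 3 agree on AE; apply AE→C and equate their C entries.
Rows 1 and 2 agree on E; apply E→AD and equate their AD entries.
Rows 1 and 3 agree on E; apply E→AD and equate their AD entries.
Row 1 is now all distinguished symbols — the join is lossless.

Yes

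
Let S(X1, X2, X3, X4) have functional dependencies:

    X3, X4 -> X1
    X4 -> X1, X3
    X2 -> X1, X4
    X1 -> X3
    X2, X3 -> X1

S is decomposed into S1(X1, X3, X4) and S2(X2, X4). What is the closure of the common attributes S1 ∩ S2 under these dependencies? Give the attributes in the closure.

X1, X3, X4

S1 ∩ S2 = {X4}.
X4 → X1, X3 applies, adding X1, X3
Closure: {X1, X3, X4}.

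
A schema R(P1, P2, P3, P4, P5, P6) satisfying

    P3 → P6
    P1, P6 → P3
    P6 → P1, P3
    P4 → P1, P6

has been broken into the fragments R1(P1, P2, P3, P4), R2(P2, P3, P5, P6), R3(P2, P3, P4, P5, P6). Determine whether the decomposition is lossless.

Chase test. Columns are P1, P2, P3, P4, P5, P6; row i has aⱼ where attribute j ∈ Ri, else bᵢⱼ.
Initial tableau (one row per fragment):
  row 1: a1 a2 a3 a4 b15 b16
  row 2: b21 a2 a3 b24 a5 a6
  row 3: b31 a2 a3 a4 a5 a6
Rows 1 and 2 agree on P3; apply P3→P6 and equate their P6 entries.
Rows 1 and 2 agree on P6; apply P6→P1, P3 and equate their P1, P3 entries.
Rows 1 and 3 agree on P6; apply P6→P1, P3 and equate their P1, P3 entries.
Row 3 is now all distinguished symbols — the join is lossless.

Yes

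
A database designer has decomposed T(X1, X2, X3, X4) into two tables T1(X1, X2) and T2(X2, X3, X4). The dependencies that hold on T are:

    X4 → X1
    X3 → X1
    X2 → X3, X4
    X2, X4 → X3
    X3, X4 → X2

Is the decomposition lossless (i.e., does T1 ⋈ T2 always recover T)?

Common attributes: T1 ∩ T2 = {X2}.
Closure of {X2}: X2 → X3, X4 applies, adding X3, X4; X4 → X1 applies, adding X1. So (X2)⁺ = {X1, X2, X3, X4}.
This closure contains every attribute of T1, so T1 ∩ T2 → T1. The join is lossless.

Yes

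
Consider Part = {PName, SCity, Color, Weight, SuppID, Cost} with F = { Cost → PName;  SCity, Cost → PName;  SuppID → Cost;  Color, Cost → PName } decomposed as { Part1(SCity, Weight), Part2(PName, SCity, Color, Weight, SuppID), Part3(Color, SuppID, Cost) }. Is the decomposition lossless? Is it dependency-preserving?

lossless but not dependency-preserving

Lossless test (chase): Rows 2 and 3 agree on SuppID; apply SuppID→Cost and equate their Cost entries. Rows 2 and 3 agree on Color, Cost; apply Color, Cost→PName and equate their PName entries. Row 2 is now all distinguished symbols — the join is lossless.
Dependency preservation: the restricted closure of {Cost} across the fragments never reaches {PName}, so Cost → PName cannot be enforced without a join — not preserved.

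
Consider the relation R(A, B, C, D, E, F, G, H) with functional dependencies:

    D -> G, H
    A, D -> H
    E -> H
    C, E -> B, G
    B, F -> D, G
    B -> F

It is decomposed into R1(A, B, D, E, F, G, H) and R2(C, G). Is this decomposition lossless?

No

Common attributes: R1 ∩ R2 = {G}.
No dependency enlarges {G}, so (G)⁺ = {G}.
The closure contains neither all of R1 = {A, B, D, E, F, G, H} nor all of R2 = {C, G}, so the common attributes are not a superkey of either fragment. The join is lossy.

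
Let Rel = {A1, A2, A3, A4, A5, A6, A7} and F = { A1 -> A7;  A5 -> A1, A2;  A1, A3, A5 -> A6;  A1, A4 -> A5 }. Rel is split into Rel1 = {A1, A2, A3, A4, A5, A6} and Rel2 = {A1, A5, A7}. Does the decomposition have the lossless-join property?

Yes

Common attributes: Rel1 ∩ Rel2 = {A1, A5}.
Closure of {A1, A5}: A1 → A7 applies, adding A7; A5 → A1, A2 applies, adding A2. So (A1, A5)⁺ = {A1, A2, A5, A7}.
This closure contains every attribute of Rel2, so Rel1 ∩ Rel2 → Rel2. The join is lossless.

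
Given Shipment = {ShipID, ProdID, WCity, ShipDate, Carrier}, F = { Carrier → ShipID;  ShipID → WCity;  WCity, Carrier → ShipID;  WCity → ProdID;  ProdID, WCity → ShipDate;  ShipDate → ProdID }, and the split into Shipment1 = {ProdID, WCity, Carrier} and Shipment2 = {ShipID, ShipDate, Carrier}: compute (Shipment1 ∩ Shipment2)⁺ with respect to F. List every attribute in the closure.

ShipID, ProdID, WCity, ShipDate, Carrier

Shipment1 ∩ Shipment2 = {Carrier}.
Carrier → ShipID applies, adding ShipID
ShipID → WCity applies, adding WCity
WCity → ProdID applies, adding ProdID
ProdID, WCity → ShipDate applies, adding ShipDate
Closure: {ShipID, ProdID, WCity, ShipDate, Carrier}.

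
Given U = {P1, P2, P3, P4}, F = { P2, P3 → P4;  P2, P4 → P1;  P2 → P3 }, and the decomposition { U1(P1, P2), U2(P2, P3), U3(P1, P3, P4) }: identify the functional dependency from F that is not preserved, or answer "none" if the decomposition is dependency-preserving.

P2, P3 → P4

Check P2, P3 → P4: no single fragment contains all of {P2, P3, P4}, and the restricted closure of {P2, P3} across the fragments never reaches {P4}.
P2, P4 → P1 is preserved.
P2 → P3 is preserved.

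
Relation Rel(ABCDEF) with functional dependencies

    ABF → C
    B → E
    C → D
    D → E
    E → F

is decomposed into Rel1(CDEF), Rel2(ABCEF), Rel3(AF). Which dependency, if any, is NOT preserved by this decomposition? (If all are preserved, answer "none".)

ABF → C lies within Rel2.
B → E lies within Rel2.
C → D lies within Rel1.
D → E lies within Rel1.
E → F lies within Rel1.
Every dependency is enforceable on the fragments, so the decomposition is dependency-preserving.

none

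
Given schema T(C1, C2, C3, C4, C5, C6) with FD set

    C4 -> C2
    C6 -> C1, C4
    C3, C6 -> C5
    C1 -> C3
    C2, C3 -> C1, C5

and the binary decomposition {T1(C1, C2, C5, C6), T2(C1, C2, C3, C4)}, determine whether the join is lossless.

Common attributes: T1 ∩ T2 = {C1, C2}.
Closure of {C1, C2}: C1 → C3 applies, adding C3; C2, C3 → C1, C5 applies, adding C5. So (C1, C2)⁺ = {C1, C2, C3, C5}.
The closure contains neither all of T1 = {C1, C2, C5, C6} nor all of T2 = {C1, C2, C3, C4}, so the common attributes are not a superkey of either fragment. The join is lossy.

No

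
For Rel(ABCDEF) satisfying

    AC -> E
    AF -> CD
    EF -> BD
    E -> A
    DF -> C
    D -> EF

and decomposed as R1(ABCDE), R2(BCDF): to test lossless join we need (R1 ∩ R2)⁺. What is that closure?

ABCDEF

R1 ∩ R2 = {BCD}.
D → EF applies, adding EF
E → A applies, adding A
Closure: {ABCDEF}.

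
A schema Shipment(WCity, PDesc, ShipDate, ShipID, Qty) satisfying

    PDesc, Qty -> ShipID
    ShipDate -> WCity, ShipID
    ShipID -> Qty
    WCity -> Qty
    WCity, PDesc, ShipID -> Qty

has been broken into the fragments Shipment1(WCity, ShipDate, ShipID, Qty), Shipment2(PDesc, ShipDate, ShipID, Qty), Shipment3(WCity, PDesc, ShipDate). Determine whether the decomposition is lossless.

Yes

Chase test. Columns are WCity, PDesc, ShipDate, ShipID, Qty; row i has aⱼ where attribute j ∈ Shipmenti, else bᵢⱼ.
Initial tableau (one row per fragment):
  row 1: a1 b12 a3 a4 a5
  row 2: b21 a2 a3 a4 a5
  row 3: a1 a2 a3 b34 b35
Rows 1 and 2 agree on ShipDate; apply ShipDate→WCity, ShipID and equate their WCity, ShipID entries.
Rows 1 and 3 agree on ShipDate; apply ShipDate→WCity, ShipID and equate their WCity, ShipID entries.
Rows 1 and 3 agree on ShipID; apply ShipID→Qty and equate their Qty entries.
Row 2 is now all distinguished symbols — the join is lossless.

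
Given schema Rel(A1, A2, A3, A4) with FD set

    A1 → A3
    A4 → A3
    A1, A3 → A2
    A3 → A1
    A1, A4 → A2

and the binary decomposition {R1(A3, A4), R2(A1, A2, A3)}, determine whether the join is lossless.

Yes

Common attributes: R1 ∩ R2 = {A3}.
Closure of {A3}: A3 → A1 applies, adding A1; A1, A3 → A2 applies, adding A2. So (A3)⁺ = {A1, A2, A3}.
This closure contains every attribute of R2, so R1 ∩ R2 → R2. The join is lossless.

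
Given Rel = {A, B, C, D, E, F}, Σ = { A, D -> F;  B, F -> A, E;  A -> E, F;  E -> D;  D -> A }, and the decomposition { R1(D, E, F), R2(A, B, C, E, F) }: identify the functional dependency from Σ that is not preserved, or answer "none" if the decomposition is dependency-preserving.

A, D → F: restricted closure across fragments reaches F.
B, F → A, E lies within R2.
A → E, F lies within R2.
E → D lies within R1.
D → A: restricted closure across fragments reaches A.
Every dependency is enforceable on the fragments, so the decomposition is dependency-preserving.

none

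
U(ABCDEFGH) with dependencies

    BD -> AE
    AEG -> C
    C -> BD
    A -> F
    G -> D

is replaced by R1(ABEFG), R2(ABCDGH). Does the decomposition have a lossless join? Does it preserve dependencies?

Lossless test: (ABG)⁺ = {ABCDEFG}, which contains all of one fragment — lossless.
Dependency preservation: the restricted closure of {BD} across the fragments never reaches {AE}, so BD → AE cannot be enforced without a join — not preserved.

lossless but not dependency-preserving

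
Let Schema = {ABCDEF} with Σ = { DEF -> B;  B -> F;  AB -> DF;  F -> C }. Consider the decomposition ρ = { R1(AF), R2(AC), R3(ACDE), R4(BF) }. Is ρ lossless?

No

Chase test. Columns are ABCDEF; row i has aⱼ where attribute j ∈ Ri, else bᵢⱼ.
Initial tableau (one row per fragment):
  row 1: a1 b12 b13 b14 b15 a6
  row 2: a1 b22 a3 b24 b25 b26
  row 3: a1 b32 a3 a4 a5 b36
  row 4: b41 a2 b43 b44 b45 a6
Rows 1 and 4 agree on F; apply F→C and equate their C entries.
No row becomes fully distinguished — the join is lossy.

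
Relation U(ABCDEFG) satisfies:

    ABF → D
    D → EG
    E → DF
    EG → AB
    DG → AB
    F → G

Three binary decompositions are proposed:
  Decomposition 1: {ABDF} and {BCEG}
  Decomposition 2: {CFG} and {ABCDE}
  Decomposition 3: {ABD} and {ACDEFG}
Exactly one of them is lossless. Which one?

Decomposition 1: common = {B}, closure = {B} → lossy.
Decomposition 2: common = {C}, closure = {C} → lossy.
Decomposition 3: common = {AD}, closure = {ABDEFG} → lossless.

Decomposition 3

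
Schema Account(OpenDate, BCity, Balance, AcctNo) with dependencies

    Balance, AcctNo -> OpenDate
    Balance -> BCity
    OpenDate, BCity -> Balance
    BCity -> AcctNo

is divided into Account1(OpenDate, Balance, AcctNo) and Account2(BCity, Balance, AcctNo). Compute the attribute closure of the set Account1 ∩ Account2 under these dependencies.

Account1 ∩ Account2 = {Balance, AcctNo}.
Balance, AcctNo → OpenDate applies, adding OpenDate
Balance → BCity applies, adding BCity
Closure: {OpenDate, BCity, Balance, AcctNo}.

OpenDate, BCity, Balance, AcctNo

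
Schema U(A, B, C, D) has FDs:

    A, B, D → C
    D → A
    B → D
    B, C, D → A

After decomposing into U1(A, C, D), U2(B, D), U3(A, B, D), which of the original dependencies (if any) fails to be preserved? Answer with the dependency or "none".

Check A, B, D → C: no single fragment contains all of {A, B, C, D}, and the restricted closure of {A, B, D} across the fragments never reaches {C}.
D → A is preserved.
B → D is preserved.
B, C, D → A is preserved.

A, B, D → C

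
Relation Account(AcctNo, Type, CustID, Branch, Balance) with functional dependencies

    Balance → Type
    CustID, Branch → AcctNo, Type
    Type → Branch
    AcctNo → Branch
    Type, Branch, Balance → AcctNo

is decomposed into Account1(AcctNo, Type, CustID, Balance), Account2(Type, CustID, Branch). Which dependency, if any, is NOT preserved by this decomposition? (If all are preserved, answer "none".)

Check AcctNo → Branch: no single fragment contains all of {AcctNo, Branch}, and the restricted closure of {AcctNo} across the fragments never reaches {Branch}.
Balance → Type is preserved.
CustID, Branch → AcctNo, Type is preserved.
Type → Branch is preserved.
Type, Branch, Balance → AcctNo is preserved.

AcctNo → Branch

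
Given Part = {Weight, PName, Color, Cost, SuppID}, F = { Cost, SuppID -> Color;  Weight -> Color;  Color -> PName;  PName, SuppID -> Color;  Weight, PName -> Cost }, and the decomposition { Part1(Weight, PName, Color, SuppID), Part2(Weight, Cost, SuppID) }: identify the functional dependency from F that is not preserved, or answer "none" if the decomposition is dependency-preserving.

Cost, SuppID -> Color

Check Cost, SuppID → Color: no single fragment contains all of {Color, Cost, SuppID}, and the restricted closure of {Cost, SuppID} across the fragments never reaches {Color}.
Weight → Color is preserved.
Color → PName is preserved.
PName, SuppID → Color is preserved.
Weight, PName → Cost is preserved.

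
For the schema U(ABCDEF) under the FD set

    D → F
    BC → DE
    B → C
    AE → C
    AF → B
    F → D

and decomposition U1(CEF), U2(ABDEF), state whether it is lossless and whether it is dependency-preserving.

Lossless test: (EF)⁺ = {DEF}, which is a superkey of neither fragment — lossy.
Dependency preservation: the restricted closure of {B} across the fragments never reaches {C}, so B → C cannot be enforced without a join — not preserved.

lossy and not dependency-preserving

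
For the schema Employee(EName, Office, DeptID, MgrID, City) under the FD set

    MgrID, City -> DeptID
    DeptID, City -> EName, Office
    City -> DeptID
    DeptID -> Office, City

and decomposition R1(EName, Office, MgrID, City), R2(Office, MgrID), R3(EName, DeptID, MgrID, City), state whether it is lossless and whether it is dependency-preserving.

Lossless test (chase): Rows 1 and 3 agree on MgrID, City; apply MgrID, City→DeptID and equate their DeptID entries. Rows 1 and 3 agree on DeptID, City; apply DeptID, City→EName, Office and equate their EName, Office entries. Row 1 is now all distinguished symbols — the join is lossless.
Dependency preservation: DeptID, City → EName, Office; DeptID → Office, City are not contained in any single fragment, but the restricted closure of each left-hand side across the fragments still reaches the right-hand side; the remaining FDs each lie inside some fragment. All dependencies are preserved.

lossless and dependency-preserving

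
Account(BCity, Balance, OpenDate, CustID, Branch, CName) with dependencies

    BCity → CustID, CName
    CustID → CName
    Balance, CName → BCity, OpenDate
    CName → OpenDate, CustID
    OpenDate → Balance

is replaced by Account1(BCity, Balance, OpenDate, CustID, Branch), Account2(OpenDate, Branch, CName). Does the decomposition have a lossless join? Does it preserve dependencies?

lossy and not dependency-preserving

Lossless test: (OpenDate, Branch)⁺ = {Balance, OpenDate, Branch}, which is a superkey of neither fragment — lossy.
Dependency preservation: the restricted closure of {BCity} across the fragments never reaches {CustID, CName}, so BCity → CustID, CName cannot be enforced without a join — not preserved.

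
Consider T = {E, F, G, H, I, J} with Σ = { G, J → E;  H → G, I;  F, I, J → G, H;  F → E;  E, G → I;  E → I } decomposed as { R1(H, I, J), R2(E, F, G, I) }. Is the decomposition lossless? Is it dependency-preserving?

lossy and not dependency-preserving

Lossless test: (I)⁺ = {I}, which is a superkey of neither fragment — lossy.
Dependency preservation: the restricted closure of {G, J} across the fragments never reaches {E}, so G, J → E cannot be enforced without a join — not preserved.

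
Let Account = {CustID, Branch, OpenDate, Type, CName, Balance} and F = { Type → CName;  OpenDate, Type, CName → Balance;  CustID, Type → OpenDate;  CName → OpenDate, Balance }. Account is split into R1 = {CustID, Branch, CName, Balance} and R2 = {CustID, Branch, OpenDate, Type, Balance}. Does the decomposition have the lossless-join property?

Common attributes: R1 ∩ R2 = {CustID, Branch, Balance}.
No dependency enlarges {CustID, Branch, Balance}, so (CustID, Branch, Balance)⁺ = {CustID, Branch, Balance}.
The closure contains neither all of R1 = {CustID, Branch, CName, Balance} nor all of R2 = {CustID, Branch, OpenDate, Type, Balance}, so the common attributes are not a superkey of either fragment. The join is lossy.

No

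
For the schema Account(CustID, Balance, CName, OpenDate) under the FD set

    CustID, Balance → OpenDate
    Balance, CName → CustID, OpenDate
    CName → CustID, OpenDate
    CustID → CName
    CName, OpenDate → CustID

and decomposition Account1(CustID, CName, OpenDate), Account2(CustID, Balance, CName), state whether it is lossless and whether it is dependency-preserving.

lossless and dependency-preserving

Lossless test: (CustID, CName)⁺ = {CustID, CName, OpenDate}, which contains all of one fragment — lossless.
Dependency preservation: CustID, Balance → OpenDate; Balance, CName → CustID, OpenDate are not contained in any single fragment, but the restricted closure of each left-hand side across the fragments still reaches the right-hand side; the remaining FDs each lie inside some fragment. All dependencies are preserved.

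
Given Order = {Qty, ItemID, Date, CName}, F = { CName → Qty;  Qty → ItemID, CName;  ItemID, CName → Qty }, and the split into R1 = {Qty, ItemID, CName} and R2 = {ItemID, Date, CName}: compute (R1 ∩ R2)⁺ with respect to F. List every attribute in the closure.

Qty, ItemID, CName

R1 ∩ R2 = {ItemID, CName}.
CName → Qty applies, adding Qty
Closure: {Qty, ItemID, CName}.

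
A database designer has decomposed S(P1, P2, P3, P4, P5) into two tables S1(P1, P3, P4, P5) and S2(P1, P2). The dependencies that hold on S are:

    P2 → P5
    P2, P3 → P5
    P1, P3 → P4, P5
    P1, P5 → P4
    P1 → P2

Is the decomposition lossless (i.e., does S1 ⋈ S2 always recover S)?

Yes

Common attributes: S1 ∩ S2 = {P1}.
Closure of {P1}: P1 → P2 applies, adding P2; P2 → P5 applies, adding P5; P1, P5 → P4 applies, adding P4. So (P1)⁺ = {P1, P2, P4, P5}.
This closure contains every attribute of S2, so S1 ∩ S2 → S2. The join is lossless.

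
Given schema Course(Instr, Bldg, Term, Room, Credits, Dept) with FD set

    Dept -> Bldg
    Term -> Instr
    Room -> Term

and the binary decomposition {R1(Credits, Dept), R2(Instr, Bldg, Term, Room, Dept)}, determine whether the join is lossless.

Common attributes: R1 ∩ R2 = {Dept}.
Closure of {Dept}: Dept → Bldg applies, adding Bldg. So (Dept)⁺ = {Bldg, Dept}.
The closure contains neither all of R1 = {Credits, Dept} nor all of R2 = {Instr, Bldg, Term, Room, Dept}, so the common attributes are not a superkey of either fragment. The join is lossy.

No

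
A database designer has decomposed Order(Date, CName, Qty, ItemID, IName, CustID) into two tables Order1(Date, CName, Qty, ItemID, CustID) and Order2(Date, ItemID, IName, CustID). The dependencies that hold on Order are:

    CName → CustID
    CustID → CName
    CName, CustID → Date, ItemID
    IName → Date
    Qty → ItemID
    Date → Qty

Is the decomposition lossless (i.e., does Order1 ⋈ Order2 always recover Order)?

Common attributes: Order1 ∩ Order2 = {Date, ItemID, CustID}.
Closure of {Date, ItemID, CustID}: CustID → CName applies, adding CName; Date → Qty applies, adding Qty. So (Date, ItemID, CustID)⁺ = {Date, CName, Qty, ItemID, CustID}.
This closure contains every attribute of Order1, so Order1 ∩ Order2 → Order1. The join is lossless.

Yes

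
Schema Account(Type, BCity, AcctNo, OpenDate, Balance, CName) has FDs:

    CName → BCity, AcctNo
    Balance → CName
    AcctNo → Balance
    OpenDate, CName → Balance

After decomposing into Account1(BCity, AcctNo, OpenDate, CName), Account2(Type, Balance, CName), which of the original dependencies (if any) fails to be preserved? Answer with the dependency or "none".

CName → BCity, AcctNo lies within Account1.
Balance → CName lies within Account2.
AcctNo → Balance: restricted closure across fragments reaches Balance.
OpenDate, CName → Balance: restricted closure across fragments reaches Balance.
Every dependency is enforceable on the fragments, so the decomposition is dependency-preserving.

none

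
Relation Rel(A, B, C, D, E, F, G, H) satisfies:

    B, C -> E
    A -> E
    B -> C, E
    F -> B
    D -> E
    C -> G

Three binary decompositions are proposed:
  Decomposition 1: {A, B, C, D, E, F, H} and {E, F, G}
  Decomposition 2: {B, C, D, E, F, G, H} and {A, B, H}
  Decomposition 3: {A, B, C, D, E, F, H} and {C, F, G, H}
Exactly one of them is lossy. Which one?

Decomposition 2

Decomposition 1: common = {E, F}, closure = {B, C, E, F, G} → lossless.
Decomposition 2: common = {B, H}, closure = {B, C, E, G, H} → lossy.
Decomposition 3: common = {C, F, H}, closure = {B, C, E, F, G, H} → lossless.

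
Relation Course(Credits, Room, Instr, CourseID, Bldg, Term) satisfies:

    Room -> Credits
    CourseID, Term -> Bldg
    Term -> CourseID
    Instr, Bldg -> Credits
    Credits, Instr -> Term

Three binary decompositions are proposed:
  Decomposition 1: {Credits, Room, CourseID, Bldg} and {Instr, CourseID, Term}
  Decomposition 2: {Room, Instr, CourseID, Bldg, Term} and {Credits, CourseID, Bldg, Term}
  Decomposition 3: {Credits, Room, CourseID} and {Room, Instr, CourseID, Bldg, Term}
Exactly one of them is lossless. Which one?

Decomposition 1: common = {CourseID}, closure = {CourseID} → lossy.
Decomposition 2: common = {CourseID, Bldg, Term}, closure = {CourseID, Bldg, Term} → lossy.
Decomposition 3: common = {Room, CourseID}, closure = {Credits, Room, CourseID} → lossless.

Decomposition 3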